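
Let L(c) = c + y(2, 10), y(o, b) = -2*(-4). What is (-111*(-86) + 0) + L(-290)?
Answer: 9264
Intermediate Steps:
y(o, b) = 8
L(c) = 8 + c (L(c) = c + 8 = 8 + c)
(-111*(-86) + 0) + L(-290) = (-111*(-86) + 0) + (8 - 290) = (9546 + 0) - 282 = 9546 - 282 = 9264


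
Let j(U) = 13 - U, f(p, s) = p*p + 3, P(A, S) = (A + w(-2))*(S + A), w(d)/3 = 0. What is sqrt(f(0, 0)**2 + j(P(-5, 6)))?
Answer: 3*sqrt(3) ≈ 5.1962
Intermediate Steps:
w(d) = 0 (w(d) = 3*0 = 0)
P(A, S) = A*(A + S) (P(A, S) = (A + 0)*(S + A) = A*(A + S))
f(p, s) = 3 + p**2 (f(p, s) = p**2 + 3 = 3 + p**2)
sqrt(f(0, 0)**2 + j(P(-5, 6))) = sqrt((3 + 0**2)**2 + (13 - (-5)*(-5 + 6))) = sqrt((3 + 0)**2 + (13 - (-5))) = sqrt(3**2 + (13 - 1*(-5))) = sqrt(9 + (13 + 5)) = sqrt(9 + 18) = sqrt(27) = 3*sqrt(3)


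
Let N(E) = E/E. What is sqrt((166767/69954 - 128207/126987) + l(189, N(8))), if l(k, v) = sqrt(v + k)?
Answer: sqrt(12050273347127275722 + 8768011739318773956*sqrt(190))/2961082866 ≈ 3.8934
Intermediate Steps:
N(E) = 1
l(k, v) = sqrt(k + v)
sqrt((166767/69954 - 128207/126987) + l(189, N(8))) = sqrt((166767/69954 - 128207/126987) + sqrt(189 + 1)) = sqrt((166767*(1/69954) - 128207*1/126987) + sqrt(190)) = sqrt((55589/23318 - 128207/126987) + sqrt(190)) = sqrt(4069549517/2961082866 + sqrt(190))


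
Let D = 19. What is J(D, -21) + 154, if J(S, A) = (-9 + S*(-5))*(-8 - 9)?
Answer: 1922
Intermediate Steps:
J(S, A) = 153 + 85*S (J(S, A) = (-9 - 5*S)*(-17) = 153 + 85*S)
J(D, -21) + 154 = (153 + 85*19) + 154 = (153 + 1615) + 154 = 1768 + 154 = 1922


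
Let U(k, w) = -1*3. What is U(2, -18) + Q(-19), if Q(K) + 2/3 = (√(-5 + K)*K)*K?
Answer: -11/3 + 722*I*√6 ≈ -3.6667 + 1768.5*I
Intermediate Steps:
Q(K) = -⅔ + K²*√(-5 + K) (Q(K) = -⅔ + (√(-5 + K)*K)*K = -⅔ + (K*√(-5 + K))*K = -⅔ + K²*√(-5 + K))
U(k, w) = -3
U(2, -18) + Q(-19) = -3 + (-⅔ + (-19)²*√(-5 - 19)) = -3 + (-⅔ + 361*√(-24)) = -3 + (-⅔ + 361*(2*I*√6)) = -3 + (-⅔ + 722*I*√6) = -11/3 + 722*I*√6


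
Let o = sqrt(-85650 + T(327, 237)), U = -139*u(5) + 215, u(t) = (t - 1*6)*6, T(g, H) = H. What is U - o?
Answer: 1049 - I*sqrt(85413) ≈ 1049.0 - 292.25*I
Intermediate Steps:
u(t) = -36 + 6*t (u(t) = (t - 6)*6 = (-6 + t)*6 = -36 + 6*t)
U = 1049 (U = -139*(-36 + 6*5) + 215 = -139*(-36 + 30) + 215 = -139*(-6) + 215 = 834 + 215 = 1049)
o = I*sqrt(85413) (o = sqrt(-85650 + 237) = sqrt(-85413) = I*sqrt(85413) ≈ 292.25*I)
U - o = 1049 - I*sqrt(85413)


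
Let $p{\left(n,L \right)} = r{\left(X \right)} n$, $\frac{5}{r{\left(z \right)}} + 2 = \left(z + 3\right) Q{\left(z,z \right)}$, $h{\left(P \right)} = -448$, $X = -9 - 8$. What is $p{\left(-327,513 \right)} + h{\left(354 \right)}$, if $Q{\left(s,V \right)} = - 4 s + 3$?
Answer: $- \frac{148191}{332} \approx -446.36$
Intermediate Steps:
$X = -17$
$Q{\left(s,V \right)} = 3 - 4 s$
$r{\left(z \right)} = \frac{5}{-2 + \left(3 + z\right) \left(3 - 4 z\right)}$ ($r{\left(z \right)} = \frac{5}{-2 + \left(z + 3\right) \left(3 - 4 z\right)} = \frac{5}{-2 + \left(3 + z\right) \left(3 - 4 z\right)}$)
$p{\left(n,L \right)} = - \frac{5 n}{996}$ ($p{\left(n,L \right)} = - \frac{5}{-7 + 4 \left(-17\right)^{2} + 9 \left(-17\right)} n = - \frac{5}{-7 + 4 \cdot 289 - 153} n = - \frac{5}{-7 + 1156 - 153} n = - \frac{5}{996} n = \left(-5\right) \frac{1}{996} n = - \frac{5 n}{996}$)
$p{\left(-327,513 \right)} + h{\left(354 \right)} = \left(- \frac{5}{996}\right) \left(-327\right) - 448 = \frac{545}{332} - 448 = - \frac{148191}{332}$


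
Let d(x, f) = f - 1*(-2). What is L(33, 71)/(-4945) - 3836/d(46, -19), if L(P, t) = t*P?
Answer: 18929189/84065 ≈ 225.17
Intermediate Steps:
L(P, t) = P*t
d(x, f) = 2 + f (d(x, f) = f + 2 = 2 + f)
L(33, 71)/(-4945) - 3836/d(46, -19) = (33*71)/(-4945) - 3836/(2 - 19) = 2343*(-1/4945) - 3836/(-17) = -2343/4945 - 3836*(-1/17) = -2343/4945 + 3836/17 = 18929189/84065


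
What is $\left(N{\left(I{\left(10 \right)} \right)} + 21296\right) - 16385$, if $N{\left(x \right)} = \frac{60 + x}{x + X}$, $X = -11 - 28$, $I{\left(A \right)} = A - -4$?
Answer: $\frac{122701}{25} \approx 4908.0$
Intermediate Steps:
$I{\left(A \right)} = 4 + A$ ($I{\left(A \right)} = A + 4 = 4 + A$)
$X = -39$
$N{\left(x \right)} = \frac{60 + x}{-39 + x}$ ($N{\left(x \right)} = \frac{60 + x}{x - 39} = \frac{60 + x}{-39 + x}$)
$\left(N{\left(I{\left(10 \right)} \right)} + 21296\right) - 16385 = \left(\frac{60 + \left(4 + 10\right)}{-39 + \left(4 + 10\right)} + 21296\right) - 16385 = \left(\frac{60 + 14}{-39 + 14} + 21296\right) - 16385 = \left(\frac{1}{-25} \cdot 74 + 21296\right) - 16385 = \left(\left(- \frac{1}{25}\right) 74 + 21296\right) - 16385 = \left(- \frac{74}{25} + 21296\right) - 16385 = \frac{532326}{25} - 16385 = \frac{122701}{25}$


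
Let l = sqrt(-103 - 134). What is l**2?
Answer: -237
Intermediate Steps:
l = I*sqrt(237) (l = sqrt(-237) = I*sqrt(237) ≈ 15.395*I)
l**2 = (I*sqrt(237))**2 = -237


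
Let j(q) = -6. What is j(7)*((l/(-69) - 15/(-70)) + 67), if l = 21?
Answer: -64635/161 ≈ -401.46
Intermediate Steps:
j(7)*((l/(-69) - 15/(-70)) + 67) = -6*((21/(-69) - 15/(-70)) + 67) = -6*((21*(-1/69) - 15*(-1/70)) + 67) = -6*((-7/23 + 3/14) + 67) = -6*(-29/322 + 67) = -6*21545/322 = -64635/161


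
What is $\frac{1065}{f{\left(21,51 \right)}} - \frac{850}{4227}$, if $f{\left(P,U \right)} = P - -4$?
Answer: $\frac{896101}{21135} \approx 42.399$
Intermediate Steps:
$f{\left(P,U \right)} = 4 + P$ ($f{\left(P,U \right)} = P + 4 = 4 + P$)
$\frac{1065}{f{\left(21,51 \right)}} - \frac{850}{4227} = \frac{1065}{4 + 21} - \frac{850}{4227} = \frac{1065}{25} - \frac{850}{4227} = 1065 \cdot \frac{1}{25} - \frac{850}{4227} = \frac{213}{5} - \frac{850}{4227} = \frac{896101}{21135}$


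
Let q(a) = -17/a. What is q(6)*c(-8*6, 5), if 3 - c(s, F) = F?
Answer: 17/3 ≈ 5.6667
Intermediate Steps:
c(s, F) = 3 - F
q(6)*c(-8*6, 5) = (-17/6)*(3 - 1*5) = (-17*1/6)*(3 - 5) = -17/6*(-2) = 17/3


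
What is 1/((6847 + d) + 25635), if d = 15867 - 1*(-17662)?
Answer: 1/66011 ≈ 1.5149e-5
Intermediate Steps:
d = 33529 (d = 15867 + 17662 = 33529)
1/((6847 + d) + 25635) = 1/((6847 + 33529) + 25635) = 1/(40376 + 25635) = 1/66011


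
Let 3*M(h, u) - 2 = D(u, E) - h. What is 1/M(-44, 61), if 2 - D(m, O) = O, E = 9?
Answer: 1/13 ≈ 0.076923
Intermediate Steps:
D(m, O) = 2 - O
M(h, u) = -5/3 - h/3 (M(h, u) = ⅔ + ((2 - 1*9) - h)/3 = ⅔ + ((2 - 9) - h)/3 = ⅔ + (-7 - h)/3 = ⅔ + (-7/3 - h/3) = -5/3 - h/3)
1/M(-44, 61) = 1/(-5/3 - ⅓*(-44)) = 1/(-5/3 + 44/3) = 1/13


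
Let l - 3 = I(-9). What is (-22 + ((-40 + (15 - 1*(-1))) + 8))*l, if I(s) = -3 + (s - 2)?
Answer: 418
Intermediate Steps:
I(s) = -5 + s (I(s) = -3 + (-2 + s) = -5 + s)
l = -11 (l = 3 + (-5 - 9) = 3 - 14 = -11)
(-22 + ((-40 + (15 - 1*(-1))) + 8))*l = (-22 + ((-40 + (15 - 1*(-1))) + 8))*(-11) = (-22 + ((-40 + (15 + 1)) + 8))*(-11) = (-22 + ((-40 + 16) + 8))*(-11) = (-22 + (-24 + 8))*(-11) = (-22 - 16)*(-11) = -38*(-11) = 418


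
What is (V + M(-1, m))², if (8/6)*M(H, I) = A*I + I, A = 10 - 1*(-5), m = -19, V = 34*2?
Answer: 25600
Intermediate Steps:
V = 68
A = 15 (A = 10 + 5 = 15)
M(H, I) = 12*I (M(H, I) = 3*(15*I + I)/4 = 3*(16*I)/4 = 12*I)
(V + M(-1, m))² = (68 + 12*(-19))² = (68 - 228)² = (-160)² = 25600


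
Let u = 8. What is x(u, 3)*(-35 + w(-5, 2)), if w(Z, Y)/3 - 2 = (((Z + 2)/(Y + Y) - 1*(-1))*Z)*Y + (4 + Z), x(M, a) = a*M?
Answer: -948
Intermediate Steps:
x(M, a) = M*a
w(Z, Y) = 18 + 3*Z + 3*Y*Z*(1 + (2 + Z)/(2*Y)) (w(Z, Y) = 6 + 3*((((Z + 2)/(Y + Y) - 1*(-1))*Z)*Y + (4 + Z)) = 6 + 3*((((2 + Z)/((2*Y)) + 1)*Z)*Y + (4 + Z)) = 6 + 3*((((2 + Z)*(1/(2*Y)) + 1)*Z)*Y + (4 + Z)) = 6 + 3*((((2 + Z)/(2*Y) + 1)*Z)*Y + (4 + Z)) = 6 + 3*(((1 + (2 + Z)/(2*Y))*Z)*Y + (4 + Z)) = 6 + 3*((Z*(1 + (2 + Z)/(2*Y)))*Y + (4 + Z)) = 6 + 3*(Y*Z*(1 + (2 + Z)/(2*Y)) + (4 + Z)) = 6 + 3*(4 + Z + Y*Z*(1 + (2 + Z)/(2*Y))) = 6 + (12 + 3*Z + 3*Y*Z*(1 + (2 + Z)/(2*Y))) = 18 + 3*Z + 3*Y*Z*(1 + (2 + Z)/(2*Y)))
x(u, 3)*(-35 + w(-5, 2)) = (8*3)*(-35 + (18 + 6*(-5) + (3/2)*(-5)² + 3*2*(-5))) = 24*(-35 + (18 - 30 + (3/2)*25 - 30)) = 24*(-35 + (18 - 30 + 75/2 - 30)) = 24*(-35 - 9/2) = 24*(-79/2) = -948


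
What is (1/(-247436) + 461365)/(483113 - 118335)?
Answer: 114158310139/90259209208 ≈ 1.2648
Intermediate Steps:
(1/(-247436) + 461365)/(483113 - 118335) = (-1/247436 + 461365)/364778 = (114158310139/247436)*(1/364778) = 114158310139/90259209208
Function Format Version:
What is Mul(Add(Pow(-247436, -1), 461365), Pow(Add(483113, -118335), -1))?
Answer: Rational(114158310139, 90259209208) ≈ 1.2648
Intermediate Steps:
Mul(Add(Pow(-247436, -1), 461365), Pow(Add(483113, -118335), -1)) = Mul(Add(Rational(-1, 247436), 461365), Pow(364778, -1)) = Mul(Rational(114158310139, 247436), Rational(1, 364778)) = Rational(114158310139, 90259209208)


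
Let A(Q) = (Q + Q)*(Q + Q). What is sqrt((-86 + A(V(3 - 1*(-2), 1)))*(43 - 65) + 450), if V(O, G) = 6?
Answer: I*sqrt(826) ≈ 28.74*I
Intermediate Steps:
A(Q) = 4*Q**2 (A(Q) = (2*Q)*(2*Q) = 4*Q**2)
sqrt((-86 + A(V(3 - 1*(-2), 1)))*(43 - 65) + 450) = sqrt((-86 + 4*6**2)*(43 - 65) + 450) = sqrt((-86 + 4*36)*(-22) + 450) = sqrt((-86 + 144)*(-22) + 450) = sqrt(58*(-22) + 450) = sqrt(-1276 + 450) = sqrt(-826) = I*sqrt(826)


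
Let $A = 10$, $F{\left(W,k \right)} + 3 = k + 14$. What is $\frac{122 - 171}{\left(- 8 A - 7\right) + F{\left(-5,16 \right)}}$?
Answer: $\frac{49}{60} \approx 0.81667$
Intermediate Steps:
$F{\left(W,k \right)} = 11 + k$ ($F{\left(W,k \right)} = -3 + \left(k + 14\right) = -3 + \left(14 + k\right) = 11 + k$)
$\frac{122 - 171}{\left(- 8 A - 7\right) + F{\left(-5,16 \right)}} = \frac{122 - 171}{\left(\left(-8\right) 10 - 7\right) + \left(11 + 16\right)} = - \frac{49}{\left(-80 - 7\right) + 27} = - \frac{49}{-87 + 27} = - \frac{49}{-60} = \left(-49\right) \left(- \frac{1}{60}\right) = \frac{49}{60}$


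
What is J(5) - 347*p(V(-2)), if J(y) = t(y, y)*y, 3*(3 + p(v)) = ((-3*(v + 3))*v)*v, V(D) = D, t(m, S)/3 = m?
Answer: 2504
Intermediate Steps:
t(m, S) = 3*m
p(v) = -3 + v²*(-9 - 3*v)/3 (p(v) = -3 + (((-3*(v + 3))*v)*v)/3 = -3 + (((-3*(3 + v))*v)*v)/3 = -3 + (((-9 - 3*v)*v)*v)/3 = -3 + ((v*(-9 - 3*v))*v)/3 = -3 + (v²*(-9 - 3*v))/3 = -3 + v²*(-9 - 3*v)/3)
J(y) = 3*y² (J(y) = (3*y)*y = 3*y²)
J(5) - 347*p(V(-2)) = 3*5² - 347*(-3 - 1*(-2)³ - 3*(-2)²) = 3*25 - 347*(-3 - 1*(-8) - 3*4) = 75 - 347*(-3 + 8 - 12) = 75 - 347*(-7) = 75 + 2429 = 2504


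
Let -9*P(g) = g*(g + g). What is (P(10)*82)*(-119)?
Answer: 1951600/9 ≈ 2.1684e+5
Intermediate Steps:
P(g) = -2*g²/9 (P(g) = -g*(g + g)/9 = -g*2*g/9 = -2*g²/9)
(P(10)*82)*(-119) = (-2/9*10²*82)*(-119) = (-2/9*100*82)*(-119) = -200/9*82*(-119) = -16400/9*(-119) = 1951600/9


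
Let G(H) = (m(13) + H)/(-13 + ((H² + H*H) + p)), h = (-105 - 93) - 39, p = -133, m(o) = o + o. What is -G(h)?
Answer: 211/112192 ≈ 0.0018807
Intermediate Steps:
m(o) = 2*o
h = -237 (h = -198 - 39 = -237)
G(H) = (26 + H)/(-146 + 2*H²) (G(H) = (2*13 + H)/(-13 + ((H² + H*H) - 133)) = (26 + H)/(-13 + ((H² + H²) - 133)) = (26 + H)/(-13 + (2*H² - 133)) = (26 + H)/(-13 + (-133 + 2*H²)) = (26 + H)/(-146 + 2*H²))
-G(h) = -(26 - 237)/(2*(-73 + (-237)²)) = -(-211)/(2*(-73 + 56169)) = -(-211)/(2*56096) = -1*(-211/112192) = 211/112192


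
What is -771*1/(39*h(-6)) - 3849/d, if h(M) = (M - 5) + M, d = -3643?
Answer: 1786880/805103 ≈ 2.2194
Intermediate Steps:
h(M) = -5 + 2*M (h(M) = (-5 + M) + M = -5 + 2*M)
-771*1/(39*h(-6)) - 3849/d = -771*1/(39*(-5 + 2*(-6))) - 3849/(-3643) = -771*1/(39*(-5 - 12)) - 3849*(-1/3643) = -771/(39*(-17)) + 3849/3643 = -771/(-663) + 3849/3643 = -771*(-1/663) + 3849/3643 = 257/221 + 3849/3643 = 1786880/805103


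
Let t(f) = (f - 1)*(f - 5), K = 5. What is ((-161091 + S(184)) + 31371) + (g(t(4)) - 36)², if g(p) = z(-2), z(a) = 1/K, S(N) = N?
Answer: -3206359/25 ≈ -1.2825e+5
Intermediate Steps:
z(a) = ⅕ (z(a) = 1/5 = ⅕)
t(f) = (-1 + f)*(-5 + f)
g(p) = ⅕
((-161091 + S(184)) + 31371) + (g(t(4)) - 36)² = ((-161091 + 184) + 31371) + (⅕ - 36)² = (-160907 + 31371) + (-179/5)² = -129536 + 32041/25 = -3206359/25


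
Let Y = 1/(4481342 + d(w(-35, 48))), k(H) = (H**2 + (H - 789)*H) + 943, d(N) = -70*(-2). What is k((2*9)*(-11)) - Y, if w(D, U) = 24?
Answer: 1055716159185/4481482 ≈ 2.3557e+5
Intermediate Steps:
d(N) = 140
k(H) = 943 + H**2 + H*(-789 + H) (k(H) = (H**2 + (-789 + H)*H) + 943 = (H**2 + H*(-789 + H)) + 943 = 943 + H**2 + H*(-789 + H))
Y = 1/4481482 (Y = 1/(4481342 + 140) = 1/4481482 ≈ 2.2314e-7)
k((2*9)*(-11)) - Y = (943 - 789*2*9*(-11) + 2*((2*9)*(-11))**2) - 1*1/4481482 = (943 - 14202*(-11) + 2*(18*(-11))**2) - 1/4481482 = (943 - 789*(-198) + 2*(-198)**2) - 1/4481482 = (943 + 156222 + 2*39204) - 1/4481482 = (943 + 156222 + 78408) - 1/4481482 = 235573 - 1/4481482 = 1055716159185/4481482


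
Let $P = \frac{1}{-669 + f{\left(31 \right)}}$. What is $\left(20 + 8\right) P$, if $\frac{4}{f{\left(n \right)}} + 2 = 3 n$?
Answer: $- \frac{2548}{60875} \approx -0.041856$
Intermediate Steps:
$f{\left(n \right)} = \frac{4}{-2 + 3 n}$
$P = - \frac{91}{60875}$ ($P = \frac{1}{-669 + \frac{4}{-2 + 3 \cdot 31}} = \frac{1}{-669 + \frac{4}{-2 + 93}} = \frac{1}{-669 + \frac{4}{91}} = \frac{1}{- \frac{60875}{91}} = - \frac{91}{60875} \approx -0.0014949$)
$\left(20 + 8\right) P = \left(20 + 8\right) \left(- \frac{91}{60875}\right) = 28 \left(- \frac{91}{60875}\right) = - \frac{2548}{60875}$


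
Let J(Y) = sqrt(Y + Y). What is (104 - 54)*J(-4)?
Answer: 100*I*sqrt(2) ≈ 141.42*I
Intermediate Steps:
J(Y) = sqrt(2)*sqrt(Y) (J(Y) = sqrt(2*Y) = sqrt(2)*sqrt(Y))
(104 - 54)*J(-4) = (104 - 54)*(sqrt(2)*sqrt(-4)) = 50*(sqrt(2)*(2*I)) = 50*(2*I*sqrt(2)) = 100*I*sqrt(2)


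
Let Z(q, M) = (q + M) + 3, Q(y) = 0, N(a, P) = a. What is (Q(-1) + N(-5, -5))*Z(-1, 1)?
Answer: -15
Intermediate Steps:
Z(q, M) = 3 + M + q (Z(q, M) = (M + q) + 3 = 3 + M + q)
(Q(-1) + N(-5, -5))*Z(-1, 1) = (0 - 5)*(3 + 1 - 1) = -5*3 = -15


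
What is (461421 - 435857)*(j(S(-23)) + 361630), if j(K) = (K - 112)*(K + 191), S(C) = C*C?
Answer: 16920044680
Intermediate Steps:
S(C) = C**2
j(K) = (-112 + K)*(191 + K)
(461421 - 435857)*(j(S(-23)) + 361630) = (461421 - 435857)*((-21392 + ((-23)**2)**2 + 79*(-23)**2) + 361630) = 25564*((-21392 + 529**2 + 79*529) + 361630) = 25564*((-21392 + 279841 + 41791) + 361630) = 25564*(300240 + 361630) = 25564*661870 = 16920044680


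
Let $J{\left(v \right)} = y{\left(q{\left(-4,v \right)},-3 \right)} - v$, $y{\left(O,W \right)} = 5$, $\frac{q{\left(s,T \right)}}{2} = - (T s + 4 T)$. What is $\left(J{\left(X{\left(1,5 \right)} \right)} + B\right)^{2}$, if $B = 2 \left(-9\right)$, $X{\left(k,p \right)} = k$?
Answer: $196$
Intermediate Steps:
$q{\left(s,T \right)} = - 8 T - 2 T s$ ($q{\left(s,T \right)} = 2 \left(- (T s + 4 T)\right) = 2 \left(- (4 T + T s)\right) = 2 \left(- 4 T - T s\right) = - 8 T - 2 T s$)
$B = -18$
$J{\left(v \right)} = 5 - v$
$\left(J{\left(X{\left(1,5 \right)} \right)} + B\right)^{2} = \left(\left(5 - 1\right) - 18\right)^{2} = \left(4 - 18\right)^{2} = \left(-14\right)^{2} = 196$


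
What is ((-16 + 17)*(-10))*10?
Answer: -100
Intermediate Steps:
((-16 + 17)*(-10))*10 = (1*(-10))*10 = -10*10 = -100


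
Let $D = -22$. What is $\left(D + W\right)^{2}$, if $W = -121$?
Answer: $20449$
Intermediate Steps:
$\left(D + W\right)^{2} = \left(-22 - 121\right)^{2} = \left(-143\right)^{2} = 20449$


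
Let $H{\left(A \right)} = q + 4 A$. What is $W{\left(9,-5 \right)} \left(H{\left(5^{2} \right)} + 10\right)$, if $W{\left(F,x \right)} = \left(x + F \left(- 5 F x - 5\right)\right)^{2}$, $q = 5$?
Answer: $448571875$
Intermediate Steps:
$H{\left(A \right)} = 5 + 4 A$
$W{\left(F,x \right)} = \left(x + F \left(-5 - 5 F x\right)\right)^{2}$ ($W{\left(F,x \right)} = \left(x + F \left(- 5 F x - 5\right)\right)^{2} = \left(x + F \left(-5 - 5 F x\right)\right)^{2}$)
$W{\left(9,-5 \right)} \left(H{\left(5^{2} \right)} + 10\right) = \left(\left(-1\right) \left(-5\right) + 5 \cdot 9 + 5 \left(-5\right) 9^{2}\right)^{2} \left(\left(5 + 4 \cdot 5^{2}\right) + 10\right) = \left(5 + 45 + 5 \left(-5\right) 81\right)^{2} \left(\left(5 + 4 \cdot 25\right) + 10\right) = \left(5 + 45 - 2025\right)^{2} \left(\left(5 + 100\right) + 10\right) = \left(-1975\right)^{2} \left(105 + 10\right) = 3900625 \cdot 115 = 448571875$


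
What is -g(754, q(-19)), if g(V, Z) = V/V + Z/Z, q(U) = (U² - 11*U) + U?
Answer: -2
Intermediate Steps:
q(U) = U² - 10*U
g(V, Z) = 2 (g(V, Z) = 1 + 1 = 2)
-g(754, q(-19)) = -1*2 = -2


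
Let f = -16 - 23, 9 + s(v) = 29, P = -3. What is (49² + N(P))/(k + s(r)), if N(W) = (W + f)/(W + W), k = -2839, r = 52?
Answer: -2408/2819 ≈ -0.85420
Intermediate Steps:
s(v) = 20 (s(v) = -9 + 29 = 20)
f = -39
N(W) = (-39 + W)/(2*W) (N(W) = (W - 39)/(W + W) = (-39 + W)/((2*W)) = (-39 + W)*(1/(2*W)) = (-39 + W)/(2*W))
(49² + N(P))/(k + s(r)) = (49² + (½)*(-39 - 3)/(-3))/(-2839 + 20) = (2401 + (½)*(-⅓)*(-42))/(-2819) = (2401 + 7)*(-1/2819) = 2408*(-1/2819) = -2408/2819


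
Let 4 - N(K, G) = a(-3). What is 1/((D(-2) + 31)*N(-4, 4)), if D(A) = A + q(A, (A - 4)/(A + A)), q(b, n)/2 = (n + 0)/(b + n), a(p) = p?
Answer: 1/161 ≈ 0.0062112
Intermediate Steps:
N(K, G) = 7 (N(K, G) = 4 - 1*(-3) = 4 + 3 = 7)
q(b, n) = 2*n/(b + n) (q(b, n) = 2*((n + 0)/(b + n)) = 2*(n/(b + n)) = 2*n/(b + n))
D(A) = A + (-4 + A)/(A*(A + (-4 + A)/(2*A))) (D(A) = A + 2*((A - 4)/(A + A))/(A + (A - 4)/(A + A)) = A + 2*((-4 + A)/((2*A)))/(A + (-4 + A)/((2*A))) = A + 2*((-4 + A)*(1/(2*A)))/(A + (-4 + A)*(1/(2*A))) = A + 2*((-4 + A)/(2*A))/(A + (-4 + A)/(2*A)) = A + (-4 + A)/(A*(A + (-4 + A)/(2*A))))
1/((D(-2) + 31)*N(-4, 4)) = 1/(((-8 + (-2)² - 2*(-2) + 2*(-2)³)/(-4 - 2 + 2*(-2)²) + 31)*7) = 1/(((-8 + 4 + 4 + 2*(-8))/(-4 - 2 + 2*4) + 31)*7) = 1/(((-8 + 4 + 4 - 16)/(-4 - 2 + 8) + 31)*7) = 1/((-16/2 + 31)*7) = 1/(((½)*(-16) + 31)*7) = 1/((-8 + 31)*7) = 1/(23*7) = 1/161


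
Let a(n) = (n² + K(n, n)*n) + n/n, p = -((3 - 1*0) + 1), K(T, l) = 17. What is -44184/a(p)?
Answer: 14728/17 ≈ 866.35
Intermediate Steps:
p = -4 (p = -((3 + 0) + 1) = -(3 + 1) = -1*4 = -4)
a(n) = 1 + n² + 17*n (a(n) = (n² + 17*n) + n/n = (n² + 17*n) + 1 = 1 + n² + 17*n)
-44184/a(p) = -44184/(1 + (-4)² + 17*(-4)) = -44184/(1 + 16 - 68) = -44184/(-51) = -44184*(-1/51) = 14728/17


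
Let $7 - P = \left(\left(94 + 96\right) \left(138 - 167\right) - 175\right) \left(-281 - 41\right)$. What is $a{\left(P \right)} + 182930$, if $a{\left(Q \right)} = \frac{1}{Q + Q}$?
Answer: $\frac{669729779179}{3661126} \approx 1.8293 \cdot 10^{5}$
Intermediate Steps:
$P = -1830563$ ($P = 7 - \left(\left(94 + 96\right) \left(138 - 167\right) - 175\right) \left(-281 - 41\right) = 7 - \left(190 \left(-29\right) - 175\right) \left(-322\right) = 7 - \left(-5510 - 175\right) \left(-322\right) = 7 - \left(-5685\right) \left(-322\right) = 7 - 1830570 = -1830563$)
$a{\left(Q \right)} = \frac{1}{2 Q}$
$a{\left(P \right)} + 182930 = \frac{1}{2 \left(-1830563\right)} + 182930 = \frac{1}{2} \left(- \frac{1}{1830563}\right) + 182930 = - \frac{1}{3661126} + 182930 = \frac{669729779179}{3661126}$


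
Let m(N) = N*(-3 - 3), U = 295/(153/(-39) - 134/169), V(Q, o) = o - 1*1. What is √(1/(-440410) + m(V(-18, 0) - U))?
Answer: I*√45502342641276539290/351006770 ≈ 19.218*I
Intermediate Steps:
V(Q, o) = -1 + o (V(Q, o) = o - 1 = -1 + o)
U = -49855/797 (U = 295/(153*(-1/39) - 134*1/169) = 295/(-51/13 - 134/169) = 295/(-797/169) = 295*(-169/797) = -49855/797 ≈ -62.553)
m(N) = -6*N (m(N) = N*(-6) = -6*N)
√(1/(-440410) + m(V(-18, 0) - U)) = √(1/(-440410) - 6*((-1 + 0) - 1*(-49855/797))) = √(-1/440410 - 6*(-1 + 49855/797)) = √(-1/440410 - 6*49058/797) = √(-1/440410 - 294348/797) = √(-129633803477/351006770) = I*√45502342641276539290/351006770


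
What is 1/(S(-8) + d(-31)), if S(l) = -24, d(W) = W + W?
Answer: -1/86 ≈ -0.011628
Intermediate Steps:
d(W) = 2*W
1/(S(-8) + d(-31)) = 1/(-24 + 2*(-31)) = 1/(-24 - 62) = 1/(-86) = -1/86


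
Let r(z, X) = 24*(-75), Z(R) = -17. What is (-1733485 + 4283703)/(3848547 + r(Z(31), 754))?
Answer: 2550218/3846747 ≈ 0.66295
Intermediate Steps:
r(z, X) = -1800
(-1733485 + 4283703)/(3848547 + r(Z(31), 754)) = (-1733485 + 4283703)/(3848547 - 1800) = 2550218/3846747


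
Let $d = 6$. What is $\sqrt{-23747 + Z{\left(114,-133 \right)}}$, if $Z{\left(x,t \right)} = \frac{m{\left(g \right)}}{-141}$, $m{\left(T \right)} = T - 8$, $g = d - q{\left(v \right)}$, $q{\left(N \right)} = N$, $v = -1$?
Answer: $\frac{i \sqrt{472113966}}{141} \approx 154.1 i$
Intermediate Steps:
$g = 7$ ($g = 6 - -1 = 6 + 1 = 7$)
$m{\left(T \right)} = -8 + T$ ($m{\left(T \right)} = T - 8 = -8 + T$)
$Z{\left(x,t \right)} = \frac{1}{141}$ ($Z{\left(x,t \right)} = \frac{-8 + 7}{-141} = \left(-1\right) \left(- \frac{1}{141}\right) = \frac{1}{141}$)
$\sqrt{-23747 + Z{\left(114,-133 \right)}} = \sqrt{-23747 + \frac{1}{141}} = \sqrt{- \frac{3348326}{141}} = \frac{i \sqrt{472113966}}{141}$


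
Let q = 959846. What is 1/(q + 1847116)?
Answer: 1/2806962 ≈ 3.5626e-7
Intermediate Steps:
1/(q + 1847116) = 1/(959846 + 1847116) = 1/2806962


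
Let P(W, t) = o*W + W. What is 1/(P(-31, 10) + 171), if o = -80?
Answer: 1/2620 ≈ 0.00038168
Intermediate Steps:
P(W, t) = -79*W (P(W, t) = -80*W + W = -79*W)
1/(P(-31, 10) + 171) = 1/(-79*(-31) + 171) = 1/(2449 + 171) = 1/2620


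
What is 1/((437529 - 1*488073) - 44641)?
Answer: -1/95185 ≈ -1.0506e-5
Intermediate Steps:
1/((437529 - 1*488073) - 44641) = 1/((437529 - 488073) - 44641) = 1/(-50544 - 44641) = 1/(-95185) = -1/95185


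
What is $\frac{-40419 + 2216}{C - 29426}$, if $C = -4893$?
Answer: $\frac{38203}{34319} \approx 1.1132$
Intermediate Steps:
$\frac{-40419 + 2216}{C - 29426} = \frac{-40419 + 2216}{-4893 - 29426} = - \frac{38203}{-34319} = \left(-38203\right) \left(- \frac{1}{34319}\right) = \frac{38203}{34319}$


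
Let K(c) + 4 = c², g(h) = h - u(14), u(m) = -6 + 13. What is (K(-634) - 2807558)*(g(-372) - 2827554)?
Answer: 6802892592398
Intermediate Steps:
u(m) = 7
g(h) = -7 + h (g(h) = h - 1*7 = h - 7 = -7 + h)
K(c) = -4 + c²
(K(-634) - 2807558)*(g(-372) - 2827554) = ((-4 + (-634)²) - 2807558)*((-7 - 372) - 2827554) = ((-4 + 401956) - 2807558)*(-379 - 2827554) = (401952 - 2807558)*(-2827933) = -2405606*(-2827933) = 6802892592398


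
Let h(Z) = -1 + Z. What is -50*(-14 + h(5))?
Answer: 500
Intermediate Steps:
-50*(-14 + h(5)) = -50*(-14 + (-1 + 5)) = -50*(-14 + 4) = -50*(-10) = 500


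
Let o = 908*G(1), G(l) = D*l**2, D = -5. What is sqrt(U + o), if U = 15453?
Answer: sqrt(10913) ≈ 104.47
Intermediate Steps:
G(l) = -5*l**2
o = -4540 (o = 908*(-5*1**2) = 908*(-5*1) = 908*(-5) = -4540)
sqrt(U + o) = sqrt(15453 - 4540) = sqrt(10913)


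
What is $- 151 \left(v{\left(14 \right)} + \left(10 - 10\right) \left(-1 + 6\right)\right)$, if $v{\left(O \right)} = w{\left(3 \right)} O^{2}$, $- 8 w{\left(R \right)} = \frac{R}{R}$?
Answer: $\frac{7399}{2} \approx 3699.5$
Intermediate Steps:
$w{\left(R \right)} = - \frac{1}{8}$ ($w{\left(R \right)} = - \frac{R \frac{1}{R}}{8} = \left(- \frac{1}{8}\right) 1 = - \frac{1}{8}$)
$v{\left(O \right)} = - \frac{O^{2}}{8}$
$- 151 \left(v{\left(14 \right)} + \left(10 - 10\right) \left(-1 + 6\right)\right) = - 151 \left(- \frac{14^{2}}{8} + \left(10 - 10\right) \left(-1 + 6\right)\right) = - 151 \left(\left(- \frac{1}{8}\right) 196 + 0 \cdot 5\right) = - 151 \left(- \frac{49}{2} + 0\right) = \left(-151\right) \left(- \frac{49}{2}\right) = \frac{7399}{2}$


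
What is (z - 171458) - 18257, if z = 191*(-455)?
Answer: -276620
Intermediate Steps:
z = -86905
(z - 171458) - 18257 = (-86905 - 171458) - 18257 = -258363 - 18257 = -276620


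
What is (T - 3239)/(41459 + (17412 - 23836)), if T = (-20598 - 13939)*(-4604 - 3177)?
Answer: 268729158/35035 ≈ 7670.3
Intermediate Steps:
T = 268732397 (T = -34537*(-7781) = 268732397)
(T - 3239)/(41459 + (17412 - 23836)) = (268732397 - 3239)/(41459 + (17412 - 23836)) = 268729158/(41459 - 6424) = 268729158/35035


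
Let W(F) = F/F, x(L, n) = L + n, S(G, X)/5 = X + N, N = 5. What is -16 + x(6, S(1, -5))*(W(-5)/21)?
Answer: -110/7 ≈ -15.714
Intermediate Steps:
S(G, X) = 25 + 5*X (S(G, X) = 5*(X + 5) = 5*(5 + X) = 25 + 5*X)
W(F) = 1
-16 + x(6, S(1, -5))*(W(-5)/21) = -16 + (6 + (25 + 5*(-5)))*(1/21) = -16 + (6 + (25 - 25))*(1*(1/21)) = -16 + (6 + 0)*(1/21) = -16 + 6*(1/21) = -16 + 2/7 = -110/7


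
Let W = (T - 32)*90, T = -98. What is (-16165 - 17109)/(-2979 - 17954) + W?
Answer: -244882826/20933 ≈ -11698.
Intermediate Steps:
W = -11700 (W = (-98 - 32)*90 = -130*90 = -11700)
(-16165 - 17109)/(-2979 - 17954) + W = (-16165 - 17109)/(-2979 - 17954) - 11700 = -33274/(-20933) - 11700 = -33274*(-1/20933) - 11700 = 33274/20933 - 11700 = -244882826/20933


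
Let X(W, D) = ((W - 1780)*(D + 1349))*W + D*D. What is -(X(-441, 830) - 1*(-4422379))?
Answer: -2139356798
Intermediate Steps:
X(W, D) = D² + W*(-1780 + W)*(1349 + D) (X(W, D) = ((-1780 + W)*(1349 + D))*W + D² = W*(-1780 + W)*(1349 + D) + D² = D² + W*(-1780 + W)*(1349 + D))
-(X(-441, 830) - 1*(-4422379)) = -((830² - 2401220*(-441) + 1349*(-441)² + 830*(-441)² - 1780*830*(-441)) - 1*(-4422379)) = -((688900 + 1058938020 + 1349*194481 + 830*194481 + 651533400) + 4422379) = -((688900 + 1058938020 + 262354869 + 161419230 + 651533400) + 4422379) = -(2134934419 + 4422379) = -1*2139356798 = -2139356798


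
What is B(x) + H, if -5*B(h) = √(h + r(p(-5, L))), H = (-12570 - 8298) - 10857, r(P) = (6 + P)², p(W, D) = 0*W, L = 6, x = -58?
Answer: -31725 - I*√22/5 ≈ -31725.0 - 0.93808*I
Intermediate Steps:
p(W, D) = 0
H = -31725 (H = -20868 - 10857 = -31725)
B(h) = -√(36 + h)/5 (B(h) = -√(h + (6 + 0)²)/5 = -√(h + 6²)/5 = -√(h + 36)/5 = -√(36 + h)/5)
B(x) + H = -√(36 - 58)/5 - 31725 = -I*√22/5 - 31725 = -31725 - I*√22/5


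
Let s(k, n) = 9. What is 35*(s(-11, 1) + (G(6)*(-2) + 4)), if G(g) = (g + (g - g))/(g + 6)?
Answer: 420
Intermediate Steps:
G(g) = g/(6 + g) (G(g) = (g + 0)/(6 + g) = g/(6 + g))
35*(s(-11, 1) + (G(6)*(-2) + 4)) = 35*(9 + ((6/(6 + 6))*(-2) + 4)) = 35*(9 + ((6/12)*(-2) + 4)) = 35*(9 + ((6*(1/12))*(-2) + 4)) = 35*(9 + ((1/2)*(-2) + 4)) = 35*(9 + (-1 + 4)) = 35*(9 + 3) = 35*12 = 420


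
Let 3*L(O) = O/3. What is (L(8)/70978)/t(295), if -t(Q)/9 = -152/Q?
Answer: 295/109235142 ≈ 2.7006e-6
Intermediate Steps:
L(O) = O/9 (L(O) = (O/3)/3 = O/9)
t(Q) = 1368/Q (t(Q) = -(-1368)/Q = 1368/Q)
(L(8)/70978)/t(295) = (((⅑)*8)/70978)/((1368/295)) = ((8/9)*(1/70978))/((1368*(1/295))) = 4/(319401*(1368/295)) = (4/319401)*(295/1368) = 295/109235142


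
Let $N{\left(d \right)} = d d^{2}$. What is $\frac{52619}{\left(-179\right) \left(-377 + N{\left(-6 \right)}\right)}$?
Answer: $\frac{52619}{106147} \approx 0.49572$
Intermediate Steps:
$N{\left(d \right)} = d^{3}$
$\frac{52619}{\left(-179\right) \left(-377 + N{\left(-6 \right)}\right)} = \frac{52619}{\left(-179\right) \left(-377 + \left(-6\right)^{3}\right)} = \frac{52619}{\left(-179\right) \left(-377 - 216\right)} = \frac{52619}{\left(-179\right) \left(-593\right)} = \frac{52619}{106147}$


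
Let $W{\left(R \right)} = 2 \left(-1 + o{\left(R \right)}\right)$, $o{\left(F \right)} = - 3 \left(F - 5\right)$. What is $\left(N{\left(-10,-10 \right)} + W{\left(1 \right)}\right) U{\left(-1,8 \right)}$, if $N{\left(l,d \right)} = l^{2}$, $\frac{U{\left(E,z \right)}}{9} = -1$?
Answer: $-1098$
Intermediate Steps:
$U{\left(E,z \right)} = -9$ ($U{\left(E,z \right)} = 9 \left(-1\right) = -9$)
$o{\left(F \right)} = 15 - 3 F$ ($o{\left(F \right)} = - 3 \left(-5 + F\right) = 15 - 3 F$)
$W{\left(R \right)} = 28 - 6 R$ ($W{\left(R \right)} = 2 \left(-1 - \left(-15 + 3 R\right)\right) = 2 \left(14 - 3 R\right) = 28 - 6 R$)
$\left(N{\left(-10,-10 \right)} + W{\left(1 \right)}\right) U{\left(-1,8 \right)} = \left(\left(-10\right)^{2} + \left(28 - 6\right)\right) \left(-9\right) = \left(100 + \left(28 - 6\right)\right) \left(-9\right) = \left(100 + 22\right) \left(-9\right) = 122 \left(-9\right) = -1098$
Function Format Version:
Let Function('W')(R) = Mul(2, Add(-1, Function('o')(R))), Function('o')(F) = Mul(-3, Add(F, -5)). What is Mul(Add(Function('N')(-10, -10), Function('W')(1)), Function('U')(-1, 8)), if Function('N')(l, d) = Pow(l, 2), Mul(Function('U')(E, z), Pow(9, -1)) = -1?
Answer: -1098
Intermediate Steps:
Function('U')(E, z) = -9 (Function('U')(E, z) = Mul(9, -1) = -9)
Function('o')(F) = Add(15, Mul(-3, F)) (Function('o')(F) = Mul(-3, Add(-5, F)) = Add(15, Mul(-3, F)))
Function('W')(R) = Add(28, Mul(-6, R)) (Function('W')(R) = Mul(2, Add(-1, Add(15, Mul(-3, R)))) = Mul(2, Add(14, Mul(-3, R))) = Add(28, Mul(-6, R)))
Mul(Add(Function('N')(-10, -10), Function('W')(1)), Function('U')(-1, 8)) = Mul(Add(Pow(-10, 2), Add(28, Mul(-6, 1))), -9) = Mul(Add(100, Add(28, -6)), -9) = Mul(Add(100, 22), -9) = Mul(122, -9) = -1098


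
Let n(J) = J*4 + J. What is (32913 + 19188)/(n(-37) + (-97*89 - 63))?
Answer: -52101/8881 ≈ -5.8666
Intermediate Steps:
n(J) = 5*J (n(J) = 4*J + J = 5*J)
(32913 + 19188)/(n(-37) + (-97*89 - 63)) = (32913 + 19188)/(5*(-37) + (-97*89 - 63)) = 52101/(-185 + (-8633 - 63)) = 52101/(-185 - 8696) = 52101/(-8881) = 52101*(-1/8881) = -52101/8881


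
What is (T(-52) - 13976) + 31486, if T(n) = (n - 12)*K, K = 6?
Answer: 17126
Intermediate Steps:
T(n) = -72 + 6*n (T(n) = (n - 12)*6 = (-12 + n)*6 = -72 + 6*n)
(T(-52) - 13976) + 31486 = ((-72 + 6*(-52)) - 13976) + 31486 = ((-72 - 312) - 13976) + 31486 = (-384 - 13976) + 31486 = -14360 + 31486 = 17126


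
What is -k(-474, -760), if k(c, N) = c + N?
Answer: 1234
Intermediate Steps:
k(c, N) = N + c
-k(-474, -760) = -(-760 - 474) = -1*(-1234) = 1234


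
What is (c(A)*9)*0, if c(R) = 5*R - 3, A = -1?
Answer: 0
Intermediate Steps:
c(R) = -3 + 5*R
(c(A)*9)*0 = ((-3 + 5*(-1))*9)*0 = ((-3 - 5)*9)*0 = -8*9*0 = -72*0 = 0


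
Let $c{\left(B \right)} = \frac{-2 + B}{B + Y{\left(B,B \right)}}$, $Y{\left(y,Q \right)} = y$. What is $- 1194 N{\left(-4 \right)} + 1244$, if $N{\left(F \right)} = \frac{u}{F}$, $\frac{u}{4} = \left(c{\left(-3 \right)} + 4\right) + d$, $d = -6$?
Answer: $-149$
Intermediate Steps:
$c{\left(B \right)} = \frac{-2 + B}{2 B}$ ($c{\left(B \right)} = \frac{-2 + B}{B + B} = \frac{-2 + B}{2 B}$)
$u = - \frac{14}{3}$ ($u = 4 \left(\left(\frac{-2 - 3}{2 \left(-3\right)} + 4\right) - 6\right) = 4 \left(\left(\frac{1}{2} \left(- \frac{1}{3}\right) \left(-5\right) + 4\right) - 6\right) = 4 \left(\left(\frac{5}{6} + 4\right) - 6\right) = 4 \left(\frac{29}{6} - 6\right) = 4 \left(- \frac{7}{6}\right) = - \frac{14}{3} \approx -4.6667$)
$N{\left(F \right)} = - \frac{14}{3 F}$
$- 1194 N{\left(-4 \right)} + 1244 = - 1194 \left(- \frac{14}{3 \left(-4\right)}\right) + 1244 = - 1194 \left(\left(- \frac{14}{3}\right) \left(- \frac{1}{4}\right)\right) + 1244 = \left(-1194\right) \frac{7}{6} + 1244 = -1393 + 1244 = -149$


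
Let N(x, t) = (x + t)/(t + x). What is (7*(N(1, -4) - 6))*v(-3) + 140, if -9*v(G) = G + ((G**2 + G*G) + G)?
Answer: 560/3 ≈ 186.67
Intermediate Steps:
N(x, t) = 1 (N(x, t) = (t + x)/(t + x) = 1)
v(G) = -2*G/9 - 2*G**2/9 (v(G) = -(G + ((G**2 + G*G) + G))/9 = -(G + ((G**2 + G**2) + G))/9 = -(G + (2*G**2 + G))/9 = -(G + (G + 2*G**2))/9 = -(2*G + 2*G**2)/9 = -2*G/9 - 2*G**2/9)
(7*(N(1, -4) - 6))*v(-3) + 140 = (7*(1 - 6))*(-2/9*(-3)*(1 - 3)) + 140 = (7*(-5))*(-2/9*(-3)*(-2)) + 140 = -35*(-4/3) + 140 = 140/3 + 140 = 560/3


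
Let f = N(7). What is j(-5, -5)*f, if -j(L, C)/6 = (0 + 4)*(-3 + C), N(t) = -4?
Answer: -768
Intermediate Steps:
f = -4
j(L, C) = 72 - 24*C (j(L, C) = -6*(0 + 4)*(-3 + C) = -24*(-3 + C) = -6*(-12 + 4*C) = 72 - 24*C)
j(-5, -5)*f = (72 - 24*(-5))*(-4) = (72 + 120)*(-4) = 192*(-4) = -768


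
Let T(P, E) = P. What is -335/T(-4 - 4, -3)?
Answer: 335/8 ≈ 41.875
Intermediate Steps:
-335/T(-4 - 4, -3) = -335/(-4 - 4) = -335/(-8) = -⅛*(-335) = 335/8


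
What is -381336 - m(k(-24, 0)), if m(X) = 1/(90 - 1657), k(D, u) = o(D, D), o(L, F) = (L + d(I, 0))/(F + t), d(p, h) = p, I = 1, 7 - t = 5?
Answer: -597553511/1567 ≈ -3.8134e+5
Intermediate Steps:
t = 2 (t = 7 - 1*5 = 7 - 5 = 2)
o(L, F) = (1 + L)/(2 + F) (o(L, F) = (L + 1)/(F + 2) = (1 + L)/(2 + F))
k(D, u) = (1 + D)/(2 + D)
m(X) = -1/1567 (m(X) = 1/(-1567) = -1/1567)
-381336 - m(k(-24, 0)) = -381336 - 1*(-1/1567) = -381336 + 1/1567 = -597553511/1567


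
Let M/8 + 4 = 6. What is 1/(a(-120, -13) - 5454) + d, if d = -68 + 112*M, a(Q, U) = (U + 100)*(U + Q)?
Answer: 29351099/17025 ≈ 1724.0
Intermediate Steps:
a(Q, U) = (100 + U)*(Q + U)
M = 16 (M = -32 + 8*6 = -32 + 48 = 16)
d = 1724 (d = -68 + 112*16 = -68 + 1792 = 1724)
1/(a(-120, -13) - 5454) + d = 1/(((-13)² + 100*(-120) + 100*(-13) - 120*(-13)) - 5454) + 1724 = 1/((169 - 12000 - 1300 + 1560) - 5454) + 1724 = 1/(-11571 - 5454) + 1724 = 1/(-17025) + 1724 = -1/17025 + 1724 = 29351099/17025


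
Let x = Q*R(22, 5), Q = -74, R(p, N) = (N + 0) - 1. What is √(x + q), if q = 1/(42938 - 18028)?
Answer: I*√183670372690/24910 ≈ 17.205*I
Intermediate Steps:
R(p, N) = -1 + N (R(p, N) = N - 1 = -1 + N)
q = 1/24910 ≈ 4.0145e-5
x = -296 (x = -74*(-1 + 5) = -74*4 = -296)
√(x + q) = √(-296 + 1/24910) = √(-7373359/24910) = I*√183670372690/24910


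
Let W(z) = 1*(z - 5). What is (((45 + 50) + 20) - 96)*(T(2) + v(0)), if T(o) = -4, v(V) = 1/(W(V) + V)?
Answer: -399/5 ≈ -79.800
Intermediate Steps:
W(z) = -5 + z (W(z) = 1*(-5 + z) = -5 + z)
v(V) = 1/(-5 + 2*V) (v(V) = 1/((-5 + V) + V) = 1/(-5 + 2*V))
(((45 + 50) + 20) - 96)*(T(2) + v(0)) = (((45 + 50) + 20) - 96)*(-4 + 1/(-5 + 2*0)) = ((95 + 20) - 96)*(-4 + 1/(-5 + 0)) = (115 - 96)*(-4 + 1/(-5)) = 19*(-4 - 1/5) = 19*(-21/5) = -399/5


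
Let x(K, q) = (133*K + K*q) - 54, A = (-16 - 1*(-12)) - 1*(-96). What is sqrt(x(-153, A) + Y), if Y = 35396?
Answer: sqrt(917) ≈ 30.282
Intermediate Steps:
A = 92 (A = (-16 + 12) + 96 = -4 + 96 = 92)
x(K, q) = -54 + 133*K + K*q
sqrt(x(-153, A) + Y) = sqrt((-54 + 133*(-153) - 153*92) + 35396) = sqrt((-54 - 20349 - 14076) + 35396) = sqrt(-34479 + 35396) = sqrt(917)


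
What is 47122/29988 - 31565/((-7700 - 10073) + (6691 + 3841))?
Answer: 643890811/108571554 ≈ 5.9306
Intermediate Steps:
47122/29988 - 31565/((-7700 - 10073) + (6691 + 3841)) = 47122*(1/29988) - 31565/(-17773 + 10532) = 23561/14994 - 31565/(-7241) = 23561/14994 - 31565*(-1/7241) = 23561/14994 + 31565/7241 = 643890811/108571554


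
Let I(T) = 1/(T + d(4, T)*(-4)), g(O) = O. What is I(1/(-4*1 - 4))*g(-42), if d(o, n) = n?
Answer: -112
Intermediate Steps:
I(T) = -1/(3*T) (I(T) = 1/(T + T*(-4)) = 1/(T - 4*T) = 1/(-3*T) = -1/(3*T))
I(1/(-4*1 - 4))*g(-42) = -1/(3*(1/(-4*1 - 4)))*(-42) = -1/(3*(1/(-4 - 4)))*(-42) = -1/(3*(1/(-8)))*(-42) = -1/(3*(-⅛))*(-42) = -⅓*(-8)*(-42) = (8/3)*(-42) = -112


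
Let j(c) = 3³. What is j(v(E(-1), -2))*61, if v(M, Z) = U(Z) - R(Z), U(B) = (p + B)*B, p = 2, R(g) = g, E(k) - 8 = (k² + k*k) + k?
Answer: 1647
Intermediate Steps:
E(k) = 8 + k + 2*k² (E(k) = 8 + ((k² + k*k) + k) = 8 + ((k² + k²) + k) = 8 + (2*k² + k) = 8 + (k + 2*k²) = 8 + k + 2*k²)
U(B) = B*(2 + B) (U(B) = (2 + B)*B = B*(2 + B))
v(M, Z) = -Z + Z*(2 + Z) (v(M, Z) = Z*(2 + Z) - Z = -Z + Z*(2 + Z))
j(c) = 27
j(v(E(-1), -2))*61 = 27*61 = 1647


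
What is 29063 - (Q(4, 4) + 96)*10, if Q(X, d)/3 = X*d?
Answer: 27623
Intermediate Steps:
Q(X, d) = 3*X*d (Q(X, d) = 3*(X*d) = 3*X*d)
29063 - (Q(4, 4) + 96)*10 = 29063 - (3*4*4 + 96)*10 = 29063 - (48 + 96)*10 = 29063 - 144*10 = 29063 - 1*1440 = 29063 - 1440 = 27623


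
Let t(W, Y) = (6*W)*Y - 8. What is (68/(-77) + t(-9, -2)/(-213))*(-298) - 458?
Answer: -900826/16401 ≈ -54.925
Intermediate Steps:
t(W, Y) = -8 + 6*W*Y (t(W, Y) = 6*W*Y - 8 = -8 + 6*W*Y)
(68/(-77) + t(-9, -2)/(-213))*(-298) - 458 = (68/(-77) + (-8 + 6*(-9)*(-2))/(-213))*(-298) - 458 = (68*(-1/77) + (-8 + 108)*(-1/213))*(-298) - 458 = (-68/77 + 100*(-1/213))*(-298) - 458 = (-68/77 - 100/213)*(-298) - 458 = -22184/16401*(-298) - 458 = 6610832/16401 - 458 = -900826/16401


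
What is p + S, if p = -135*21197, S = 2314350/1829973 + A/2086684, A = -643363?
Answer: -3642404187070559113/1272858459844 ≈ -2.8616e+6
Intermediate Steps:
S = 1217326732067/1272858459844 (S = 2314350/1829973 - 643363/2086684 = 2314350*(1/1829973) - 643363*1/2086684 = 771450/609991 - 643363/2086684 = 1217326732067/1272858459844 ≈ 0.95637)
p = -2861595
p + S = -2861595 + 1217326732067/1272858459844 = -3642404187070559113/1272858459844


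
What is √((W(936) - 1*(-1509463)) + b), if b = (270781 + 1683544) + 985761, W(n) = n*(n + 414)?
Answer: √5713149 ≈ 2390.2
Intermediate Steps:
W(n) = n*(414 + n)
b = 2940086 (b = 1954325 + 985761 = 2940086)
√((W(936) - 1*(-1509463)) + b) = √((936*(414 + 936) - 1*(-1509463)) + 2940086) = √((936*1350 + 1509463) + 2940086) = √((1263600 + 1509463) + 2940086) = √(2773063 + 2940086) = √5713149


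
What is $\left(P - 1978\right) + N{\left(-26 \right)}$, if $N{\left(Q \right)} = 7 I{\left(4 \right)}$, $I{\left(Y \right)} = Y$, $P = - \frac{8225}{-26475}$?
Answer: $- \frac{2064721}{1059} \approx -1949.7$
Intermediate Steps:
$P = \frac{329}{1059}$ ($P = \left(-8225\right) \left(- \frac{1}{26475}\right) = \frac{329}{1059} \approx 0.31067$)
$N{\left(Q \right)} = 28$ ($N{\left(Q \right)} = 7 \cdot 4 = 28$)
$\left(P - 1978\right) + N{\left(-26 \right)} = \left(\frac{329}{1059} - 1978\right) + 28 = - \frac{2094373}{1059} + 28 = - \frac{2064721}{1059}$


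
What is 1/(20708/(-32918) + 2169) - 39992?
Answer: -1427283149805/35689217 ≈ -39992.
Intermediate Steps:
1/(20708/(-32918) + 2169) - 39992 = 1/(20708*(-1/32918) + 2169) - 39992 = 1/(-10354/16459 + 2169) - 39992 = 1/(35689217/16459) - 39992 = 16459/35689217 - 39992 = -1427283149805/35689217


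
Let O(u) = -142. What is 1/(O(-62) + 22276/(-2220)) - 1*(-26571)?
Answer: 2242033854/84379 ≈ 26571.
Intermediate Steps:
1/(O(-62) + 22276/(-2220)) - 1*(-26571) = 1/(-142 + 22276/(-2220)) - 1*(-26571) = 1/(-142 + 22276*(-1/2220)) + 26571 = 1/(-142 - 5569/555) + 26571 = 1/(-84379/555) + 26571 = -555/84379 + 26571 = 2242033854/84379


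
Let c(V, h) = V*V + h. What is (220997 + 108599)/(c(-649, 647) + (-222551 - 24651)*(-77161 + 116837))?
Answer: -82399/2451891176 ≈ -3.3606e-5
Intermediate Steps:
c(V, h) = h + V² (c(V, h) = V² + h = h + V²)
(220997 + 108599)/(c(-649, 647) + (-222551 - 24651)*(-77161 + 116837)) = (220997 + 108599)/((647 + (-649)²) + (-222551 - 24651)*(-77161 + 116837)) = 329596/((647 + 421201) - 247202*39676) = 329596/(421848 - 9807986552) = 329596/(-9807564704) = 329596*(-1/9807564704) = -82399/2451891176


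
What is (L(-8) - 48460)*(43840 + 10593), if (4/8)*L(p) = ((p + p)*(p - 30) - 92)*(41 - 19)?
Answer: -1401976348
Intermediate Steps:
L(p) = -4048 + 88*p*(-30 + p) (L(p) = 2*(((p + p)*(p - 30) - 92)*(41 - 19)) = 2*(((2*p)*(-30 + p) - 92)*22) = 2*((2*p*(-30 + p) - 92)*22) = 2*((-92 + 2*p*(-30 + p))*22) = 2*(-2024 + 44*p*(-30 + p)) = -4048 + 88*p*(-30 + p))
(L(-8) - 48460)*(43840 + 10593) = ((-4048 - 2640*(-8) + 88*(-8)**2) - 48460)*(43840 + 10593) = ((-4048 + 21120 + 88*64) - 48460)*54433 = ((-4048 + 21120 + 5632) - 48460)*54433 = (22704 - 48460)*54433 = -25756*54433 = -1401976348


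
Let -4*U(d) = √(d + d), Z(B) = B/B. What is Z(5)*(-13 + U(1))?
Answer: -13 - √2/4 ≈ -13.354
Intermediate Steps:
Z(B) = 1
U(d) = -√2*√d/4 (U(d) = -√(d + d)/4 = -√2*√d/4)
Z(5)*(-13 + U(1)) = 1*(-13 - √2*√1/4) = 1*(-13 - ¼*√2*1) = 1*(-13 - √2/4) = -13 - √2/4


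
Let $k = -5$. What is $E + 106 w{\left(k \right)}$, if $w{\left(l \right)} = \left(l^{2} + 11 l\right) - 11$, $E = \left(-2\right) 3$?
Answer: $-4352$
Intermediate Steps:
$E = -6$
$w{\left(l \right)} = -11 + l^{2} + 11 l$
$E + 106 w{\left(k \right)} = -6 + 106 \left(-11 + \left(-5\right)^{2} + 11 \left(-5\right)\right) = -6 + 106 \left(-11 + 25 - 55\right) = -6 + 106 \left(-41\right) = -6 - 4346 = -4352$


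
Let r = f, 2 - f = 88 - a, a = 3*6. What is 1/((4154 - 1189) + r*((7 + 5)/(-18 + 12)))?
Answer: 1/3101 ≈ 0.00032248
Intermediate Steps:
a = 18
f = -68 (f = 2 - (88 - 1*18) = 2 - (88 - 18) = 2 - 1*70 = 2 - 70 = -68)
r = -68
1/((4154 - 1189) + r*((7 + 5)/(-18 + 12))) = 1/((4154 - 1189) - 68*(7 + 5)/(-18 + 12)) = 1/(2965 - 816/(-6)) = 1/(2965 - 816*(-1)/6) = 1/(2965 - 68*(-2)) = 1/(2965 + 136) = 1/3101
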